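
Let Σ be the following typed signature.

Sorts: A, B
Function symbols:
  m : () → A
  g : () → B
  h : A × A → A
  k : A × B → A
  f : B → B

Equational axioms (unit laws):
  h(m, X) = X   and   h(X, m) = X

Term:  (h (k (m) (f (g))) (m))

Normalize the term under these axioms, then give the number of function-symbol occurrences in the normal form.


size = 4

1. (h (k (m) (f (g))) (m))  →  (k (m) (f (g)))
normal form: (k (m) (f (g)))


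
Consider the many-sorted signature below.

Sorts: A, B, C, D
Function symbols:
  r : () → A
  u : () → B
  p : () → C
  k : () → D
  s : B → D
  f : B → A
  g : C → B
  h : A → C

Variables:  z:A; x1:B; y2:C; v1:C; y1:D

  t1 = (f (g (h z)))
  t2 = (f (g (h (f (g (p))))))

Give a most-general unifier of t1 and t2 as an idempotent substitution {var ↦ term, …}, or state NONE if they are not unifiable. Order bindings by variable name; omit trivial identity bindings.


{z ↦ (f (g (p)))}


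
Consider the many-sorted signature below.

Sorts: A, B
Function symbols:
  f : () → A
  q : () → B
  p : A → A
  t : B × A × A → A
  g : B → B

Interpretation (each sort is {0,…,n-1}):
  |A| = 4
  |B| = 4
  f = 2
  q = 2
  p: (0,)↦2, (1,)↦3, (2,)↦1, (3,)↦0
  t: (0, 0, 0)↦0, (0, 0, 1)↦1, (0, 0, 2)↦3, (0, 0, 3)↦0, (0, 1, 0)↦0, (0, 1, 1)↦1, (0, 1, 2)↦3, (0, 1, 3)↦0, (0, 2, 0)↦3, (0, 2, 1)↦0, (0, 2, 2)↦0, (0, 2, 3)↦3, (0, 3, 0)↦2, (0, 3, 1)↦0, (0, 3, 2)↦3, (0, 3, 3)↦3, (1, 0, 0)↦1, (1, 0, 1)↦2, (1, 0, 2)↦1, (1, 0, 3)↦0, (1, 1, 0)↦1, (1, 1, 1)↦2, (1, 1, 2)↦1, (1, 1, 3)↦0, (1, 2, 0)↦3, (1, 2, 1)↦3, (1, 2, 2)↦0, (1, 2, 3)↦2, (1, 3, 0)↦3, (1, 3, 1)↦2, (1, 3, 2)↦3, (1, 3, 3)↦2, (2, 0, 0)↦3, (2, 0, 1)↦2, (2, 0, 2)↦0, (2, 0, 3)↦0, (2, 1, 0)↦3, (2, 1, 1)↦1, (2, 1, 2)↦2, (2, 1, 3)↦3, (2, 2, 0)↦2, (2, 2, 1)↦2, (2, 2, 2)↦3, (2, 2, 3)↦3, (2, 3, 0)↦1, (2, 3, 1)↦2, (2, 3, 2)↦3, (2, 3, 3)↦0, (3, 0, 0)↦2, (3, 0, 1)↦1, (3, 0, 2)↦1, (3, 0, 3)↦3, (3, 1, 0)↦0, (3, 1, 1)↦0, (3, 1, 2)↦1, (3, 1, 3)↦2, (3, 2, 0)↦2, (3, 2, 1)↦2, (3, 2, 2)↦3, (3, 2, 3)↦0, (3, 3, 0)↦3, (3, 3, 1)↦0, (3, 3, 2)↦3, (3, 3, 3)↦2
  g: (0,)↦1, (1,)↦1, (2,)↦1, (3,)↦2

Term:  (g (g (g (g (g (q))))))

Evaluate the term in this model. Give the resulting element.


  q = 2
  (g (q)) = g(2,) = 1
  (g (g (q))) = g(1,) = 1
  (g (g (g (q)))) = g(1,) = 1
  (g (g (g (g (q))))) = g(1,) = 1
  (g (g (g (g (g (q)))))) = g(1,) = 1

value = 1


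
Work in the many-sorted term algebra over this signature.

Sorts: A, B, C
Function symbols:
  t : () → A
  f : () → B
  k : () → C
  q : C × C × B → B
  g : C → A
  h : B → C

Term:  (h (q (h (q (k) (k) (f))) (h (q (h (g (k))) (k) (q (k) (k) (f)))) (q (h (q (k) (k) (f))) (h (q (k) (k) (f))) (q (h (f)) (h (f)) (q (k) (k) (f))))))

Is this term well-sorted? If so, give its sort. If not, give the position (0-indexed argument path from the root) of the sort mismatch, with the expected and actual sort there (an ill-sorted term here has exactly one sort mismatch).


        (k) : C
        (k) : C
        (f) : B
      (q (k) (k) (f)) : B
    (h (q (k) (k) (f))) : C
            (k) : C
          (g (k)) : A
        (h (g (k))) : ✗ arg 0 at [0, 1, 0, 0, 0] has sort A, expected B
        (k) : C
          (k) : C
          (k) : C
          (f) : B
        (q (k) (k) (f)) : B
          (k) : C
          (k) : C
          (f) : B
        (q (k) (k) (f)) : B
      (h (q (k) (k) (f))) : C
          (k) : C
          (k) : C
          (f) : B
        (q (k) (k) (f)) : B
      (h (q (k) (k) (f))) : C
          (f) : B
        (h (f)) : C
          (f) : B
        (h (f)) : C
          (k) : C
          (k) : C
          (f) : B
        (q (k) (k) (f)) : B
      (q (h (f)) (h (f)) (q (k) (k) (f))) : B
    (q (h (q (k) (k) (f))) (h (q (k) (k) (f))) (q (h (f)) (h (f)) (q (k) (k) (f)))) : B

ill-sorted at position [0, 1, 0, 0, 0]: expected B, got A


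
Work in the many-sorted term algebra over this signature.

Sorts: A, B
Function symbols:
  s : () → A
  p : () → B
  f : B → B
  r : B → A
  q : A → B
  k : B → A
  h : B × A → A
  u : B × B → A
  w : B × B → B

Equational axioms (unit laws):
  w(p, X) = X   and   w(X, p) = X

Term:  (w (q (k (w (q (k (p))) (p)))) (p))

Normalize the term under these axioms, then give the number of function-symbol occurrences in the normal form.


1. (w (q (k (w (q (k (p))) (p)))) (p))  →  (q (k (w (q (k (p))) (p))))
2. (q (k (w (q (k (p))) (p))))  →  (q (k (q (k (p)))))
normal form: (q (k (q (k (p)))))

size = 5


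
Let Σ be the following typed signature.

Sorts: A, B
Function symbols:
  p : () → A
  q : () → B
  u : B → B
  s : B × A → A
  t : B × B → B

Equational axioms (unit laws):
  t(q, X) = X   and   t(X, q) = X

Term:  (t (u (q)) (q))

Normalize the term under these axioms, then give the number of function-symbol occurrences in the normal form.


1. (t (u (q)) (q))  →  (u (q))
normal form: (u (q))

size = 2


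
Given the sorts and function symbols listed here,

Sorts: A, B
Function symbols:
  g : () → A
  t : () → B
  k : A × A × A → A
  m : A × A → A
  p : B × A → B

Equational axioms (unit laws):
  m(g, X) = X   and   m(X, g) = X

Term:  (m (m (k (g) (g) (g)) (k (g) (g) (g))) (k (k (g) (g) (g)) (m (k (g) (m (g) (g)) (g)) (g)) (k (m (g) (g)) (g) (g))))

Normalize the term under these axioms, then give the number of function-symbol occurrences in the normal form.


size = 23

1. (m (m (k (g) (g) (g)) (k (g) (g) (g))) (k (k (g) (g) (g)) (m (k (g) (m (g) (g)) (g)) (g)) (k (m (g) (g)) (g) (g))))  →  (m (m (k (g) (g) (g)) (k (g) (g) (g))) (k (k (g) (g) (g)) (k (g) (m (g) (g)) (g)) (k (m (g) (g)) (g) (g))))
2. (m (m (k (g) (g) (g)) (k (g) (g) (g))) (k (k (g) (g) (g)) (k (g) (m (g) (g)) (g)) (k (m (g) (g)) (g) (g))))  →  (m (m (k (g) (g) (g)) (k (g) (g) (g))) (k (k (g) (g) (g)) (k (g) (g) (g)) (k (m (g) (g)) (g) (g))))
3. (m (m (k (g) (g) (g)) (k (g) (g) (g))) (k (k (g) (g) (g)) (k (g) (g) (g)) (k (m (g) (g)) (g) (g))))  →  (m (m (k (g) (g) (g)) (k (g) (g) (g))) (k (k (g) (g) (g)) (k (g) (g) (g)) (k (g) (g) (g))))
normal form: (m (m (k (g) (g) (g)) (k (g) (g) (g))) (k (k (g) (g) (g)) (k (g) (g) (g)) (k (g) (g) (g))))


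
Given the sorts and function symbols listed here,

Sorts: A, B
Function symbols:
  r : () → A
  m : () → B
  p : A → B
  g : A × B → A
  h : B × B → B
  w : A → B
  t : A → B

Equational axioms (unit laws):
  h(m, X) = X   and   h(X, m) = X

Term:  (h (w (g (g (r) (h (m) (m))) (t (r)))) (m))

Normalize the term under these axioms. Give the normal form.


1. (h (w (g (g (r) (h (m) (m))) (t (r)))) (m))  →  (w (g (g (r) (h (m) (m))) (t (r))))
2. (w (g (g (r) (h (m) (m))) (t (r))))  →  (w (g (g (r) (m)) (t (r))))

normal form = (w (g (g (r) (m)) (t (r))))


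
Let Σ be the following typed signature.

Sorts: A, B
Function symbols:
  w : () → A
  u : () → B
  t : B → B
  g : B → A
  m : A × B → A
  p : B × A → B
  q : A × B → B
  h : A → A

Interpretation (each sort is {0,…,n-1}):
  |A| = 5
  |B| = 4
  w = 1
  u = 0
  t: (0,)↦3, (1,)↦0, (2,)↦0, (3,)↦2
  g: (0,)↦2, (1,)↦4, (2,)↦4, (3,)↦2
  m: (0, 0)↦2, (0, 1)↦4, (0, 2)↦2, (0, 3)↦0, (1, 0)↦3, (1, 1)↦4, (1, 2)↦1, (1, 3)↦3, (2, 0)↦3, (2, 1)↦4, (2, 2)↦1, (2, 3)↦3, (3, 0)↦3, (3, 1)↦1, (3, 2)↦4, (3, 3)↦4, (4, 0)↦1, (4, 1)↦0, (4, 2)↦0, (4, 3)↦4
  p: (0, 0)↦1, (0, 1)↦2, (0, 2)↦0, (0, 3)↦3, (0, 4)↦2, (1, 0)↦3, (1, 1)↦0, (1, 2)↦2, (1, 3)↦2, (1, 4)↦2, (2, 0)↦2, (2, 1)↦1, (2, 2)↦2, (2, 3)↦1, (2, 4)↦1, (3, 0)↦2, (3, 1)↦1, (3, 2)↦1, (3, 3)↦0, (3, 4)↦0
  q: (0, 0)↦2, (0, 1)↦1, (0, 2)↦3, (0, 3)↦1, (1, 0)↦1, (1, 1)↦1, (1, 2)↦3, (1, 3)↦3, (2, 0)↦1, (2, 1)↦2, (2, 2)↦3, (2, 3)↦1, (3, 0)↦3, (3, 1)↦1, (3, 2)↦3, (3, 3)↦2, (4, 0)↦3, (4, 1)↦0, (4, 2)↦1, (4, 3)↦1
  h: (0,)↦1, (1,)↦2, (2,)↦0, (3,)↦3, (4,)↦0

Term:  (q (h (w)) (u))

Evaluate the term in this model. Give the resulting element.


  w = 1
  (h (w)) = h(1,) = 2
  u = 0
  (q (h (w)) (u)) = q(2, 0) = 1

value = 1


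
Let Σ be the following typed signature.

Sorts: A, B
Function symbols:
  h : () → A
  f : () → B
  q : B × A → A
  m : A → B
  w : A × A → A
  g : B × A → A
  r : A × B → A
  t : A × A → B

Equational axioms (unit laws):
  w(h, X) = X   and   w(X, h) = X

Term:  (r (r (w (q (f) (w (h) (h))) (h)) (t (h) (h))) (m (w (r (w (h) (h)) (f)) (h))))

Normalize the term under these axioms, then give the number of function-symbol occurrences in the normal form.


size = 12

1. (r (r (w (q (f) (w (h) (h))) (h)) (t (h) (h))) (m (w (r (w (h) (h)) (f)) (h))))  →  (r (r (q (f) (w (h) (h))) (t (h) (h))) (m (w (r (w (h) (h)) (f)) (h))))
2. (r (r (q (f) (w (h) (h))) (t (h) (h))) (m (w (r (w (h) (h)) (f)) (h))))  →  (r (r (q (f) (h)) (t (h) (h))) (m (w (r (w (h) (h)) (f)) (h))))
3. (r (r (q (f) (h)) (t (h) (h))) (m (w (r (w (h) (h)) (f)) (h))))  →  (r (r (q (f) (h)) (t (h) (h))) (m (r (w (h) (h)) (f))))
4. (r (r (q (f) (h)) (t (h) (h))) (m (r (w (h) (h)) (f))))  →  (r (r (q (f) (h)) (t (h) (h))) (m (r (h) (f))))
normal form: (r (r (q (f) (h)) (t (h) (h))) (m (r (h) (f))))


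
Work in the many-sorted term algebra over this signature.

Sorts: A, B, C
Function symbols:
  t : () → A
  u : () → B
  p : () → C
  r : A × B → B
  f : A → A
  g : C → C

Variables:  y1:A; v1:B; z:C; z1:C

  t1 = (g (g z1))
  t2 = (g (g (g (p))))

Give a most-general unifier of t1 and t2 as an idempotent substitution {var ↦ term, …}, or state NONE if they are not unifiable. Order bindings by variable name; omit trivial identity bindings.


{z1 ↦ (g (p))}


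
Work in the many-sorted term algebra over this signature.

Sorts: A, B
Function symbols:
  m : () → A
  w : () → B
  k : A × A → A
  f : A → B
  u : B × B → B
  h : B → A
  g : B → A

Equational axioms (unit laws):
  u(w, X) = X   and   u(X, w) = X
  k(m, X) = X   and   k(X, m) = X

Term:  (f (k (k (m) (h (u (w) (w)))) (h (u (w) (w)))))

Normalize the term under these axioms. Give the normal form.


normal form = (f (k (h (w)) (h (w))))

1. (f (k (k (m) (h (u (w) (w)))) (h (u (w) (w)))))  →  (f (k (h (u (w) (w))) (h (u (w) (w)))))
2. (f (k (h (u (w) (w))) (h (u (w) (w)))))  →  (f (k (h (w)) (h (u (w) (w)))))
3. (f (k (h (w)) (h (u (w) (w)))))  →  (f (k (h (w)) (h (w))))


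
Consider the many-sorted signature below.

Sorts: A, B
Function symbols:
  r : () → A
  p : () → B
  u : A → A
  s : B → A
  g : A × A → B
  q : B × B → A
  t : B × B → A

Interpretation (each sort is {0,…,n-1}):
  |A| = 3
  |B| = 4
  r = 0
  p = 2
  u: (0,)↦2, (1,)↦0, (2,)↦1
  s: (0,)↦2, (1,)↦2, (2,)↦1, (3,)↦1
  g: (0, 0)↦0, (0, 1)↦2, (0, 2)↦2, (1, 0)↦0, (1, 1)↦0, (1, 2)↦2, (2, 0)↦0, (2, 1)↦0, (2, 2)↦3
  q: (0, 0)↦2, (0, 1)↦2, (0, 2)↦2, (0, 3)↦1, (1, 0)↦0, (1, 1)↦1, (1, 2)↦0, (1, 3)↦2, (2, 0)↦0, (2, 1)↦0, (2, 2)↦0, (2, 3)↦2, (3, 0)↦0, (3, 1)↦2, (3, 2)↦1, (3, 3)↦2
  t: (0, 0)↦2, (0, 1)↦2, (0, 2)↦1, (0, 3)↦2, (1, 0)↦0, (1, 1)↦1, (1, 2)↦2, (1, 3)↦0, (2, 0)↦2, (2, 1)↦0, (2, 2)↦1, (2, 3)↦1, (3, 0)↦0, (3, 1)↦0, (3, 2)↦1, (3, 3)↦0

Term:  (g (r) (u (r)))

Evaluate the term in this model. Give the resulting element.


  r = 0
  r = 0
  (u (r)) = u(0,) = 2
  (g (r) (u (r))) = g(0, 2) = 2

value = 2


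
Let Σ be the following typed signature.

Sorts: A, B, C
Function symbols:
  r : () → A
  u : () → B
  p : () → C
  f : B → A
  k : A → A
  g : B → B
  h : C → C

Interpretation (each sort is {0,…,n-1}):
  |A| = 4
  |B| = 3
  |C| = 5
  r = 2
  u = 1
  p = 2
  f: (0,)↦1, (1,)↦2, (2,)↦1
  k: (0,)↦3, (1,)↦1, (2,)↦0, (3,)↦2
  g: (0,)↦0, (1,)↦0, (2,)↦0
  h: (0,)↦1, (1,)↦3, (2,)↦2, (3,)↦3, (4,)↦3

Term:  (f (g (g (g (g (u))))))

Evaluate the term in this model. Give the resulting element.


value = 1

  u = 1
  (g (u)) = g(1,) = 0
  (g (g (u))) = g(0,) = 0
  (g (g (g (u)))) = g(0,) = 0
  (g (g (g (g (u))))) = g(0,) = 0
  (f (g (g (g (g (u)))))) = f(0,) = 1


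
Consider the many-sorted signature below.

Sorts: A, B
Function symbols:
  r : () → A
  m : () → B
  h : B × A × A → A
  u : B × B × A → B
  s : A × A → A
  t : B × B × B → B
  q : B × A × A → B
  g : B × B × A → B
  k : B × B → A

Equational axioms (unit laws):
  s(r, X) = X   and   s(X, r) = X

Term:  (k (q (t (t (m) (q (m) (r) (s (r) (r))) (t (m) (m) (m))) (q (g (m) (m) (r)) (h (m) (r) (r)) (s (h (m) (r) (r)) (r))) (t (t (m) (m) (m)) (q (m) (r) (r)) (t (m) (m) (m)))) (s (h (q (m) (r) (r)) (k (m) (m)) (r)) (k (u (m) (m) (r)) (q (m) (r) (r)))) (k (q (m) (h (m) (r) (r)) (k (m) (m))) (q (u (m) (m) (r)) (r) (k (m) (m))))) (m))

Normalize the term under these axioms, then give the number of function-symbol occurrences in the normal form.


1. (k (q (t (t (m) (q (m) (r) (s (r) (r))) (t (m) (m) (m))) (q (g (m) (m) (r)) (h (m) (r) (r)) (s (h (m) (r) (r)) (r))) (t (t (m) (m) (m)) (q (m) (r) (r)) (t (m) (m) (m)))) (s (h (q (m) (r) (r)) (k (m) (m)) (r)) (k (u (m) (m) (r)) (q (m) (r) (r)))) (k (q (m) (h (m) (r) (r)) (k (m) (m))) (q (u (m) (m) (r)) (r) (k (m) (m))))) (m))  →  (k (q (t (t (m) (q (m) (r) (r)) (t (m) (m) (m))) (q (g (m) (m) (r)) (h (m) (r) (r)) (s (h (m) (r) (r)) (r))) (t (t (m) (m) (m)) (q (m) (r) (r)) (t (m) (m) (m)))) (s (h (q (m) (r) (r)) (k (m) (m)) (r)) (k (u (m) (m) (r)) (q (m) (r) (r)))) (k (q (m) (h (m) (r) (r)) (k (m) (m))) (q (u (m) (m) (r)) (r) (k (m) (m))))) (m))
2. (k (q (t (t (m) (q (m) (r) (r)) (t (m) (m) (m))) (q (g (m) (m) (r)) (h (m) (r) (r)) (s (h (m) (r) (r)) (r))) (t (t (m) (m) (m)) (q (m) (r) (r)) (t (m) (m) (m)))) (s (h (q (m) (r) (r)) (k (m) (m)) (r)) (k (u (m) (m) (r)) (q (m) (r) (r)))) (k (q (m) (h (m) (r) (r)) (k (m) (m))) (q (u (m) (m) (r)) (r) (k (m) (m))))) (m))  →  (k (q (t (t (m) (q (m) (r) (r)) (t (m) (m) (m))) (q (g (m) (m) (r)) (h (m) (r) (r)) (h (m) (r) (r))) (t (t (m) (m) (m)) (q (m) (r) (r)) (t (m) (m) (m)))) (s (h (q (m) (r) (r)) (k (m) (m)) (r)) (k (u (m) (m) (r)) (q (m) (r) (r)))) (k (q (m) (h (m) (r) (r)) (k (m) (m))) (q (u (m) (m) (r)) (r) (k (m) (m))))) (m))
normal form: (k (q (t (t (m) (q (m) (r) (r)) (t (m) (m) (m))) (q (g (m) (m) (r)) (h (m) (r) (r)) (h (m) (r) (r))) (t (t (m) (m) (m)) (q (m) (r) (r)) (t (m) (m) (m)))) (s (h (q (m) (r) (r)) (k (m) (m)) (r)) (k (u (m) (m) (r)) (q (m) (r) (r)))) (k (q (m) (h (m) (r) (r)) (k (m) (m))) (q (u (m) (m) (r)) (r) (k (m) (m))))) (m))

size = 78


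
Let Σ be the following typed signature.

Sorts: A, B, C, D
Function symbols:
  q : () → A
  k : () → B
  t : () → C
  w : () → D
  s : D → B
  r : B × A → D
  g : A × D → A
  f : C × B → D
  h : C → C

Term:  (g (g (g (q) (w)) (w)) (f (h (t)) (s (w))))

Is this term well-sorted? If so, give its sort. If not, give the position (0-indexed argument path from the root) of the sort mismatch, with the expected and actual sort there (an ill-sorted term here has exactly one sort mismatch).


well-sorted; sort = A

      (q) : A
      (w) : D
    (g (q) (w)) : A
    (w) : D
  (g (g (q) (w)) (w)) : A
      (t) : C
    (h (t)) : C
      (w) : D
    (s (w)) : B
  (f (h (t)) (s (w))) : D
(g (g (g (q) (w)) (w)) (f (h (t)) (s (w)))) : A


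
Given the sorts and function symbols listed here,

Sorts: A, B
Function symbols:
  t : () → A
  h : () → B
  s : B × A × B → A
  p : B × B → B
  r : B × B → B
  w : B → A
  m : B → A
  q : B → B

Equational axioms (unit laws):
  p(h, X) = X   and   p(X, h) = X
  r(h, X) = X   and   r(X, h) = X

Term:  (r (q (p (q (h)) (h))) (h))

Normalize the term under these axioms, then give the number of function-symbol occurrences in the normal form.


1. (r (q (p (q (h)) (h))) (h))  →  (q (p (q (h)) (h)))
2. (q (p (q (h)) (h)))  →  (q (q (h)))
normal form: (q (q (h)))

size = 3


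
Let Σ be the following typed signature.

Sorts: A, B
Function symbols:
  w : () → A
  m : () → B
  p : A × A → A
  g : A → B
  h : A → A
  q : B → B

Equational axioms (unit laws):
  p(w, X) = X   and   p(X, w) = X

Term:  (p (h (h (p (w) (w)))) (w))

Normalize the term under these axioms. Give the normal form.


1. (p (h (h (p (w) (w)))) (w))  →  (h (h (p (w) (w))))
2. (h (h (p (w) (w))))  →  (h (h (w)))

normal form = (h (h (w)))


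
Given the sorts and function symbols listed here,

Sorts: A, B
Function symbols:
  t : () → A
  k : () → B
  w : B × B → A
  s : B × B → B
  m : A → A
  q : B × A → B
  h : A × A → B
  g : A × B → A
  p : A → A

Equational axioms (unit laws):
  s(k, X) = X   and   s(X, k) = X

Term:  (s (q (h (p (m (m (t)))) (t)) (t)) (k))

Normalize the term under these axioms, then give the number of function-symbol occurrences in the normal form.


1. (s (q (h (p (m (m (t)))) (t)) (t)) (k))  →  (q (h (p (m (m (t)))) (t)) (t))
normal form: (q (h (p (m (m (t)))) (t)) (t))

size = 8


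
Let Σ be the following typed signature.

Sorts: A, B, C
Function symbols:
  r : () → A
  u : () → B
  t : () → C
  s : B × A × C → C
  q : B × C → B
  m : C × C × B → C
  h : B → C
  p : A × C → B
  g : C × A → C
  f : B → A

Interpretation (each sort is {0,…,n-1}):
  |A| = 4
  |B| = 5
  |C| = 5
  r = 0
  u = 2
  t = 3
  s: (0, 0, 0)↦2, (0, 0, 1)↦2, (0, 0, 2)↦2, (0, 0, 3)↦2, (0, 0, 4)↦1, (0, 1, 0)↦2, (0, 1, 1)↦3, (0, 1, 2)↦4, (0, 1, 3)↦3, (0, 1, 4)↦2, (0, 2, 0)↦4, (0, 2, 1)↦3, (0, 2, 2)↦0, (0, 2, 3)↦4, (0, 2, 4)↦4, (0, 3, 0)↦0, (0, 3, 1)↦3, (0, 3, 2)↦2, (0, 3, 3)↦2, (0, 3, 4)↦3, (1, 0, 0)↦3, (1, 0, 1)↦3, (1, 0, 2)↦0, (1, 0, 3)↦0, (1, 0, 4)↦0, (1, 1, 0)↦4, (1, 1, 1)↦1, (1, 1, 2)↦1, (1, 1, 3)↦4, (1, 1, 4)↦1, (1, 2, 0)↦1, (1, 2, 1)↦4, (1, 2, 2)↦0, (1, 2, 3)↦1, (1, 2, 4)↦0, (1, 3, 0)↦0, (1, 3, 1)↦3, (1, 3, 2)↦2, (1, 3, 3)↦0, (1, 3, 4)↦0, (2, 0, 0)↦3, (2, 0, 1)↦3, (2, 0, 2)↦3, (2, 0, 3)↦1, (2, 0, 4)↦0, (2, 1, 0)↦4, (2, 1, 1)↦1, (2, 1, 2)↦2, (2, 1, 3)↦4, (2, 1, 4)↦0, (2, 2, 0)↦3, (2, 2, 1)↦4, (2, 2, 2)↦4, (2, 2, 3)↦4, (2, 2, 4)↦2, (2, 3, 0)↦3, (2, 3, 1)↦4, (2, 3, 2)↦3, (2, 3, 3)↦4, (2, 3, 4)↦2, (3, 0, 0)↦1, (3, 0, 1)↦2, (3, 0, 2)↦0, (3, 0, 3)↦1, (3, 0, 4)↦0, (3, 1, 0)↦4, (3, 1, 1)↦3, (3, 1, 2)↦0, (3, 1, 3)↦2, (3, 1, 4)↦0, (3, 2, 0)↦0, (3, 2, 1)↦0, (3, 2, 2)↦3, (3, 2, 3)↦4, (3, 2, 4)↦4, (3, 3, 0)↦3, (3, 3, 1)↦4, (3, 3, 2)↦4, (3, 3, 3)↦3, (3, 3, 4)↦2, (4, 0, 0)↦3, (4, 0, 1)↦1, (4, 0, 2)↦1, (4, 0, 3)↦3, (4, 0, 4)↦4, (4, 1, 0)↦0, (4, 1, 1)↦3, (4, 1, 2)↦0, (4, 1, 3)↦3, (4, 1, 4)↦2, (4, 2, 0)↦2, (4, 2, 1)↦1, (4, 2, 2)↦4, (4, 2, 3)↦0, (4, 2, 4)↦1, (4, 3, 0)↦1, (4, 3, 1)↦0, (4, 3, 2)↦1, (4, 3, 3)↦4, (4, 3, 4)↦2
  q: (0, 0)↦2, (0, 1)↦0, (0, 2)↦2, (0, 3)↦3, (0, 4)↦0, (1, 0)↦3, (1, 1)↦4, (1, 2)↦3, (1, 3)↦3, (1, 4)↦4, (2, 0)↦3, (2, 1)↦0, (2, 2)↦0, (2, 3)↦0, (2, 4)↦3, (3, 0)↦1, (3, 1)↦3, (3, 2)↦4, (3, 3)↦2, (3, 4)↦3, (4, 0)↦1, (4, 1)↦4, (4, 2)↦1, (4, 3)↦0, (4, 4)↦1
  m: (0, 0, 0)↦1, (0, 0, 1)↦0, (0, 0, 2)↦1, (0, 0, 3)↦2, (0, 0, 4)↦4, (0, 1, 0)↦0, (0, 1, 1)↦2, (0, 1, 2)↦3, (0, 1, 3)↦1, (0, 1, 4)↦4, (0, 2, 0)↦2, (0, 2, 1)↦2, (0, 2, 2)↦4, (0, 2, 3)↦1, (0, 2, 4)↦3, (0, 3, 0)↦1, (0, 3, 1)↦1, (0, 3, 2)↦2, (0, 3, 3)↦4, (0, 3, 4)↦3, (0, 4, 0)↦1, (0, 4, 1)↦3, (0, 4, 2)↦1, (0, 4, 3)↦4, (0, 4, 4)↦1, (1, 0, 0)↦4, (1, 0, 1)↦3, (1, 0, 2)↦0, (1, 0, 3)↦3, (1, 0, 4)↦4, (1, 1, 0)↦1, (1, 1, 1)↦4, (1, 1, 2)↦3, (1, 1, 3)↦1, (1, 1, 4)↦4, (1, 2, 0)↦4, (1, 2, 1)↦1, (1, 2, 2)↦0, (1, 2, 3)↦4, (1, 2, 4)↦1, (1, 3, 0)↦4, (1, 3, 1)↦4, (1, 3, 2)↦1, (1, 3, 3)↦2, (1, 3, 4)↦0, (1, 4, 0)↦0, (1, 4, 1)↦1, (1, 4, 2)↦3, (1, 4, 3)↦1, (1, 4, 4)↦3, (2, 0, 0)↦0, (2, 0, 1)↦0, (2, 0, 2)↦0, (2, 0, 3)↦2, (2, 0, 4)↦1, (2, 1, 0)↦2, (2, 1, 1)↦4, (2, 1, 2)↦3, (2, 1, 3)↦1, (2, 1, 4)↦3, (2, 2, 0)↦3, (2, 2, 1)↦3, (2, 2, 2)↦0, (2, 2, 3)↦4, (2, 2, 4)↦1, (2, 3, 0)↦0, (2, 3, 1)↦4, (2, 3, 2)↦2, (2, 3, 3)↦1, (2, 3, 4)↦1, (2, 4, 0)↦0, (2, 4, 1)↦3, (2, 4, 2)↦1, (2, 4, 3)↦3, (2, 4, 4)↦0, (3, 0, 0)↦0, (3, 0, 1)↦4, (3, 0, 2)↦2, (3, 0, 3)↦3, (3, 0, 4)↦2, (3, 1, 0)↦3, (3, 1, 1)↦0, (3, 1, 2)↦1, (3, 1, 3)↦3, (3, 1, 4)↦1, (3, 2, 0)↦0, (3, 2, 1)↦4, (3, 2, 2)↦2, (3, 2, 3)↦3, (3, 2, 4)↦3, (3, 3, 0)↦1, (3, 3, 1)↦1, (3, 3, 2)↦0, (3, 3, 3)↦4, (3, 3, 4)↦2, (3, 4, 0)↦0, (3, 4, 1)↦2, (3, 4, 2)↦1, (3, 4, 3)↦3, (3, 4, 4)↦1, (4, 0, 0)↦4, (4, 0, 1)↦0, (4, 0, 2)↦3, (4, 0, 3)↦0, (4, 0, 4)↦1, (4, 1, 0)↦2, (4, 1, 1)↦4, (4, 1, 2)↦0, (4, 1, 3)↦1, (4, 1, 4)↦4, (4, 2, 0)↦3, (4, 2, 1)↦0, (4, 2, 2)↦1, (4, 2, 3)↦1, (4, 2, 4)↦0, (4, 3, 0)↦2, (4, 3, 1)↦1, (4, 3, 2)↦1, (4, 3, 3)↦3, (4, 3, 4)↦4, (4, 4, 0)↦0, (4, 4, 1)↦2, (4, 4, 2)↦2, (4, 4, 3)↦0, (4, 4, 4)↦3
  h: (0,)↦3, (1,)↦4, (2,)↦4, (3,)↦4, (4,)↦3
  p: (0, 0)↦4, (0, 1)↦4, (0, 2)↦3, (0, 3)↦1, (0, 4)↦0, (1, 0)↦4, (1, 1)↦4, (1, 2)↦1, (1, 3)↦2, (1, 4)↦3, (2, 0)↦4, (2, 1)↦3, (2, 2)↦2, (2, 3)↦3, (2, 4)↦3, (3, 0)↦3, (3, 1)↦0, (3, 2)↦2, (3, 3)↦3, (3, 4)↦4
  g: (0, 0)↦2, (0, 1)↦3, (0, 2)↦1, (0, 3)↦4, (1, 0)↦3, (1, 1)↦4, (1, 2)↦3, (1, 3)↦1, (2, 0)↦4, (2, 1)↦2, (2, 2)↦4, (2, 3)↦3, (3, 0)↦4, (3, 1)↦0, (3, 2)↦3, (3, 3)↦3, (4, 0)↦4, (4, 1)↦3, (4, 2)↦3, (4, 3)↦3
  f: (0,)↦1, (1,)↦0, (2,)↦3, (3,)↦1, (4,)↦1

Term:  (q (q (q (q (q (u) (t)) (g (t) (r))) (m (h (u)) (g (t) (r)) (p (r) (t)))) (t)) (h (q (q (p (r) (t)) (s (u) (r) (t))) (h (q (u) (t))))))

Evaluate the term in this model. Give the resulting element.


  u = 2
  t = 3
  (q (u) (t)) = q(2, 3) = 0
  t = 3
  r = 0
  (g (t) (r)) = g(3, 0) = 4
  (q (q (u) (t)) (g (t) (r))) = q(0, 4) = 0
  u = 2
  (h (u)) = h(2,) = 4
  t = 3
  r = 0
  (g (t) (r)) = g(3, 0) = 4
  r = 0
  t = 3
  (p (r) (t)) = p(0, 3) = 1
  (m (h (u)) (g (t) (r)) (p (r) (t))) = m(4, 4, 1) = 2
  (q (q (q (u) (t)) (g (t) (r))) (m (h (u)) (g (t) (r)) (p (r) (t)))) = q(0, 2) = 2
  t = 3
  (q (q (q (q (u) (t)) (g (t) (r))) (m (h (u)) (g (t) (r)) (p (r) (t)))) (t)) = q(2, 3) = 0
  r = 0
  t = 3
  (p (r) (t)) = p(0, 3) = 1
  u = 2
  r = 0
  t = 3
  (s (u) (r) (t)) = s(2, 0, 3) = 1
  (q (p (r) (t)) (s (u) (r) (t))) = q(1, 1) = 4
  u = 2
  t = 3
  (q (u) (t)) = q(2, 3) = 0
  (h (q (u) (t))) = h(0,) = 3
  (q (q (p (r) (t)) (s (u) (r) (t))) (h (q (u) (t)))) = q(4, 3) = 0
  (h (q (q (p (r) (t)) (s (u) (r) (t))) (h (q (u) (t))))) = h(0,) = 3
  (q (q (q (q (q (u) (t)) (g (t) (r))) (m (h (u)) (g (t) (r)) (p (r) (t)))) (t)) (h (q (q (p (r) (t)) (s (u) (r) (t))) (h (q (u) (t)))))) = q(0, 3) = 3

value = 3


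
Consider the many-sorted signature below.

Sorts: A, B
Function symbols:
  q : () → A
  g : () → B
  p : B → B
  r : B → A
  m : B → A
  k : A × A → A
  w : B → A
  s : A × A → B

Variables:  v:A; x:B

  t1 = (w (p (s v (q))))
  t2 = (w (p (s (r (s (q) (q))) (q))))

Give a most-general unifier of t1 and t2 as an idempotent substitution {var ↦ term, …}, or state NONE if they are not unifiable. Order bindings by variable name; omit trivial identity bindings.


{v ↦ (r (s (q) (q)))}


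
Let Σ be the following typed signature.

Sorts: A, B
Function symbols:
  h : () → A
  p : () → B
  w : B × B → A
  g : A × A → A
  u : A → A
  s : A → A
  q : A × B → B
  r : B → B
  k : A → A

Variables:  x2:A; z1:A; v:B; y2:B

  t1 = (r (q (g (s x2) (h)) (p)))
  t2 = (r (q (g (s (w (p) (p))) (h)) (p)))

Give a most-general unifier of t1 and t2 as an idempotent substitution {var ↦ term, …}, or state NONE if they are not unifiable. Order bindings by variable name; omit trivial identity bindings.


{x2 ↦ (w (p) (p))}


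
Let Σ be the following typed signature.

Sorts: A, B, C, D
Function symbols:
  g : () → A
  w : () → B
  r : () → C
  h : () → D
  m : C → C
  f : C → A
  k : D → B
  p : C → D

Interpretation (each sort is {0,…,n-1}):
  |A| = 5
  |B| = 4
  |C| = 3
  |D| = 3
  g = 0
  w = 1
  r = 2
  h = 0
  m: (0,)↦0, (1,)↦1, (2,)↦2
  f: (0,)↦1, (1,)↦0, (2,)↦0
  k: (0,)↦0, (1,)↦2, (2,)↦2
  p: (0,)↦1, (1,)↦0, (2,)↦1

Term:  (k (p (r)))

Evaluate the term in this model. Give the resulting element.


  r = 2
  (p (r)) = p(2,) = 1
  (k (p (r))) = k(1,) = 2

value = 2


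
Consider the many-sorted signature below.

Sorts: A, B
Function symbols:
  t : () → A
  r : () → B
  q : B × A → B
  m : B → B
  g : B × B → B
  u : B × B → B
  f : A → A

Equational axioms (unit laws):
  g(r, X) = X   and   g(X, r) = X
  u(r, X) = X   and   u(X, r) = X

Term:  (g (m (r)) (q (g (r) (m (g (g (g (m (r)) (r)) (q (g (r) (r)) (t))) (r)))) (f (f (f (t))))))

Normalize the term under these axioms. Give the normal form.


1. (g (m (r)) (q (g (r) (m (g (g (g (m (r)) (r)) (q (g (r) (r)) (t))) (r)))) (f (f (f (t))))))  →  (g (m (r)) (q (m (g (g (g (m (r)) (r)) (q (g (r) (r)) (t))) (r))) (f (f (f (t))))))
2. (g (m (r)) (q (m (g (g (g (m (r)) (r)) (q (g (r) (r)) (t))) (r))) (f (f (f (t))))))  →  (g (m (r)) (q (m (g (g (m (r)) (r)) (q (g (r) (r)) (t)))) (f (f (f (t))))))
3. (g (m (r)) (q (m (g (g (m (r)) (r)) (q (g (r) (r)) (t)))) (f (f (f (t))))))  →  (g (m (r)) (q (m (g (m (r)) (q (g (r) (r)) (t)))) (f (f (f (t))))))
4. (g (m (r)) (q (m (g (m (r)) (q (g (r) (r)) (t)))) (f (f (f (t))))))  →  (g (m (r)) (q (m (g (m (r)) (q (r) (t)))) (f (f (f (t))))))

normal form = (g (m (r)) (q (m (g (m (r)) (q (r) (t)))) (f (f (f (t))))))


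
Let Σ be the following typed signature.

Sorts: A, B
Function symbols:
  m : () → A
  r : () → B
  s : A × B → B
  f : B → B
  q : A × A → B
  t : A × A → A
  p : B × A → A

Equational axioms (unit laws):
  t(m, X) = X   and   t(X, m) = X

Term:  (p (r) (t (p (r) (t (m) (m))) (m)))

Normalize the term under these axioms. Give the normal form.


normal form = (p (r) (p (r) (m)))

1. (p (r) (t (p (r) (t (m) (m))) (m)))  →  (p (r) (p (r) (t (m) (m))))
2. (p (r) (p (r) (t (m) (m))))  →  (p (r) (p (r) (m)))


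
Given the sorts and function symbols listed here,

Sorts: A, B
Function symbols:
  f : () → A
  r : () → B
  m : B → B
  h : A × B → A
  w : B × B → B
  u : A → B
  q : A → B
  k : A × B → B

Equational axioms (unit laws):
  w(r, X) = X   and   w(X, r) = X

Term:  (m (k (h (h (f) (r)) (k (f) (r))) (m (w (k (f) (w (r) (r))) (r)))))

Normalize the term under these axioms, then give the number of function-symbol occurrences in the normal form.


size = 13

1. (m (k (h (h (f) (r)) (k (f) (r))) (m (w (k (f) (w (r) (r))) (r)))))  →  (m (k (h (h (f) (r)) (k (f) (r))) (m (k (f) (w (r) (r))))))
2. (m (k (h (h (f) (r)) (k (f) (r))) (m (k (f) (w (r) (r))))))  →  (m (k (h (h (f) (r)) (k (f) (r))) (m (k (f) (r)))))
normal form: (m (k (h (h (f) (r)) (k (f) (r))) (m (k (f) (r)))))


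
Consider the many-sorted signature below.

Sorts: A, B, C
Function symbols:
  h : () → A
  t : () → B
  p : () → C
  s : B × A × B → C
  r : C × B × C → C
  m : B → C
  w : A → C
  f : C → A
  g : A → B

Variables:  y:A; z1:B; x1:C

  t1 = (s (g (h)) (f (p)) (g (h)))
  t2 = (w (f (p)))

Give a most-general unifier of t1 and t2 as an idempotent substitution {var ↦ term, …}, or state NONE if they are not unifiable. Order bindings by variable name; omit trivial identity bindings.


head clash or occurs-check failure — not unifiable

NONE (not unifiable)


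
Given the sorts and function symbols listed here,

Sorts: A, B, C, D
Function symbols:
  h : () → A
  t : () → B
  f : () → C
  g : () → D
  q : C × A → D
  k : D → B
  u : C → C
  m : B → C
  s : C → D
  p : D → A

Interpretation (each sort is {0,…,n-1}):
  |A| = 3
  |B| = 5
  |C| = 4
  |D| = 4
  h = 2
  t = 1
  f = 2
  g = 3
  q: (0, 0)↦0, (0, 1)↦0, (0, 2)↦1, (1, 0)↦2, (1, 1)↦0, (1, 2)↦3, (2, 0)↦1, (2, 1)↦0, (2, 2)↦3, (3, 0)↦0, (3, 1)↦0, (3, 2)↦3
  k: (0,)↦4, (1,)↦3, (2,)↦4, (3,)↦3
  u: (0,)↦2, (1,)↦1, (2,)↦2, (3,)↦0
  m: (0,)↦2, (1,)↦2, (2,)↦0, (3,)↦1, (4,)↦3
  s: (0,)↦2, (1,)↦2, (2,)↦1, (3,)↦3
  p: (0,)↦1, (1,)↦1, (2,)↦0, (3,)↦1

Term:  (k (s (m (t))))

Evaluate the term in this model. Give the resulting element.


value = 3

  t = 1
  (m (t)) = m(1,) = 2
  (s (m (t))) = s(2,) = 1
  (k (s (m (t)))) = k(1,) = 3


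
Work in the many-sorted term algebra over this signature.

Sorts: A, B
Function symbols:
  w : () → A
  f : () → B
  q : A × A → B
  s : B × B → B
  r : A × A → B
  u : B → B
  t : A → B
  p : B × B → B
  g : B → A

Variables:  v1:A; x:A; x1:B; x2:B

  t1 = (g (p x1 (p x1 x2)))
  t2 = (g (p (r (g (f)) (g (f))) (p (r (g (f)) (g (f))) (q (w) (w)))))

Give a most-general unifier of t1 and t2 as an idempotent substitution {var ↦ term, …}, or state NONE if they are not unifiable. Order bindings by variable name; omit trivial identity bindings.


{x1 ↦ (r (g (f)) (g (f))), x2 ↦ (q (w) (w))}


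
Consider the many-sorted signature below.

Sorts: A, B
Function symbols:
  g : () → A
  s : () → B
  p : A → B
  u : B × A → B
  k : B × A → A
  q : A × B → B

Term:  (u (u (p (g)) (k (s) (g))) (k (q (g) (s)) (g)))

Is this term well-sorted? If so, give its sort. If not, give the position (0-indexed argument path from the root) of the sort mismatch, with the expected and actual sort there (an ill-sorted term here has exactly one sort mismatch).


      (g) : A
    (p (g)) : B
      (s) : B
      (g) : A
    (k (s) (g)) : A
  (u (p (g)) (k (s) (g))) : B
      (g) : A
      (s) : B
    (q (g) (s)) : B
    (g) : A
  (k (q (g) (s)) (g)) : A
(u (u (p (g)) (k (s) (g))) (k (q (g) (s)) (g))) : B

well-sorted; sort = B


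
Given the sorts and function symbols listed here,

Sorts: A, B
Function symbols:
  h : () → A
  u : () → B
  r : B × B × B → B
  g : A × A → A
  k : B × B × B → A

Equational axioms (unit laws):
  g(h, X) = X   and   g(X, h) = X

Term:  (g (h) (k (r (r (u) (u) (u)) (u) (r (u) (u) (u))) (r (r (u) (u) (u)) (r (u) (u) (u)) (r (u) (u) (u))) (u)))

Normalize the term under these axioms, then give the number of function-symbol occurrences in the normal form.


1. (g (h) (k (r (r (u) (u) (u)) (u) (r (u) (u) (u))) (r (r (u) (u) (u)) (r (u) (u) (u)) (r (u) (u) (u))) (u)))  →  (k (r (r (u) (u) (u)) (u) (r (u) (u) (u))) (r (r (u) (u) (u)) (r (u) (u) (u)) (r (u) (u) (u))) (u))
normal form: (k (r (r (u) (u) (u)) (u) (r (u) (u) (u))) (r (r (u) (u) (u)) (r (u) (u) (u)) (r (u) (u) (u))) (u))

size = 25


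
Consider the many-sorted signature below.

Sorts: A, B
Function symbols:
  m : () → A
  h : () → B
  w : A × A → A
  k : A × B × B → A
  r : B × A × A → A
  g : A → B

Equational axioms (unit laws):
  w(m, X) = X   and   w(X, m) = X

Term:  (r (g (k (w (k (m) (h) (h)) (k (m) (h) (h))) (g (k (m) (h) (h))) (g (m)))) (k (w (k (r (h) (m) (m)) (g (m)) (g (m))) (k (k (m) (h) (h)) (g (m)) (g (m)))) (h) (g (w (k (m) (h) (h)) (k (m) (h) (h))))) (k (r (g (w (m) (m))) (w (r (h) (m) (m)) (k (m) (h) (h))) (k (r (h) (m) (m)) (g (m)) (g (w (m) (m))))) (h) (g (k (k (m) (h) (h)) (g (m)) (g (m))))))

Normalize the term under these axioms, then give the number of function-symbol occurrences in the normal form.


size = 83

1. (r (g (k (w (k (m) (h) (h)) (k (m) (h) (h))) (g (k (m) (h) (h))) (g (m)))) (k (w (k (r (h) (m) (m)) (g (m)) (g (m))) (k (k (m) (h) (h)) (g (m)) (g (m)))) (h) (g (w (k (m) (h) (h)) (k (m) (h) (h))))) (k (r (g (w (m) (m))) (w (r (h) (m) (m)) (k (m) (h) (h))) (k (r (h) (m) (m)) (g (m)) (g (w (m) (m))))) (h) (g (k (k (m) (h) (h)) (g (m)) (g (m))))))  →  (r (g (k (w (k (m) (h) (h)) (k (m) (h) (h))) (g (k (m) (h) (h))) (g (m)))) (k (w (k (r (h) (m) (m)) (g (m)) (g (m))) (k (k (m) (h) (h)) (g (m)) (g (m)))) (h) (g (w (k (m) (h) (h)) (k (m) (h) (h))))) (k (r (g (m)) (w (r (h) (m) (m)) (k (m) (h) (h))) (k (r (h) (m) (m)) (g (m)) (g (w (m) (m))))) (h) (g (k (k (m) (h) (h)) (g (m)) (g (m))))))
2. (r (g (k (w (k (m) (h) (h)) (k (m) (h) (h))) (g (k (m) (h) (h))) (g (m)))) (k (w (k (r (h) (m) (m)) (g (m)) (g (m))) (k (k (m) (h) (h)) (g (m)) (g (m)))) (h) (g (w (k (m) (h) (h)) (k (m) (h) (h))))) (k (r (g (m)) (w (r (h) (m) (m)) (k (m) (h) (h))) (k (r (h) (m) (m)) (g (m)) (g (w (m) (m))))) (h) (g (k (k (m) (h) (h)) (g (m)) (g (m))))))  →  (r (g (k (w (k (m) (h) (h)) (k (m) (h) (h))) (g (k (m) (h) (h))) (g (m)))) (k (w (k (r (h) (m) (m)) (g (m)) (g (m))) (k (k (m) (h) (h)) (g (m)) (g (m)))) (h) (g (w (k (m) (h) (h)) (k (m) (h) (h))))) (k (r (g (m)) (w (r (h) (m) (m)) (k (m) (h) (h))) (k (r (h) (m) (m)) (g (m)) (g (m)))) (h) (g (k (k (m) (h) (h)) (g (m)) (g (m))))))
normal form: (r (g (k (w (k (m) (h) (h)) (k (m) (h) (h))) (g (k (m) (h) (h))) (g (m)))) (k (w (k (r (h) (m) (m)) (g (m)) (g (m))) (k (k (m) (h) (h)) (g (m)) (g (m)))) (h) (g (w (k (m) (h) (h)) (k (m) (h) (h))))) (k (r (g (m)) (w (r (h) (m) (m)) (k (m) (h) (h))) (k (r (h) (m) (m)) (g (m)) (g (m)))) (h) (g (k (k (m) (h) (h)) (g (m)) (g (m))))))


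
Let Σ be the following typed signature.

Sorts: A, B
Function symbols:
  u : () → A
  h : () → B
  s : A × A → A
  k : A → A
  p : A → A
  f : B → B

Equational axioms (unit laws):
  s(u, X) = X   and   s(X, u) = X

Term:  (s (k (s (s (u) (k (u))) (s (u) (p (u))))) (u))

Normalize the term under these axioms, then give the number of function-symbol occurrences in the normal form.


size = 6

1. (s (k (s (s (u) (k (u))) (s (u) (p (u))))) (u))  →  (k (s (s (u) (k (u))) (s (u) (p (u)))))
2. (k (s (s (u) (k (u))) (s (u) (p (u)))))  →  (k (s (k (u)) (s (u) (p (u)))))
3. (k (s (k (u)) (s (u) (p (u)))))  →  (k (s (k (u)) (p (u))))
normal form: (k (s (k (u)) (p (u))))


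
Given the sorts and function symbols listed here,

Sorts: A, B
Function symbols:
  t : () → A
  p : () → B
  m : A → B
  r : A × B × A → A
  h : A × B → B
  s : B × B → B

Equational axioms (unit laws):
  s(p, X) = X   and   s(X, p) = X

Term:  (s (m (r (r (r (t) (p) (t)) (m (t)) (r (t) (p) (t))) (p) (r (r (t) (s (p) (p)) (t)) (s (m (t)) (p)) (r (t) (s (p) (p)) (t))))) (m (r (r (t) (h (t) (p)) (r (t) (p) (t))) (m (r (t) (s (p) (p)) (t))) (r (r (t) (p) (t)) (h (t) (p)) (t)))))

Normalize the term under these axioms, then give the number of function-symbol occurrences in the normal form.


size = 51

1. (s (m (r (r (r (t) (p) (t)) (m (t)) (r (t) (p) (t))) (p) (r (r (t) (s (p) (p)) (t)) (s (m (t)) (p)) (r (t) (s (p) (p)) (t))))) (m (r (r (t) (h (t) (p)) (r (t) (p) (t))) (m (r (t) (s (p) (p)) (t))) (r (r (t) (p) (t)) (h (t) (p)) (t)))))  →  (s (m (r (r (r (t) (p) (t)) (m (t)) (r (t) (p) (t))) (p) (r (r (t) (p) (t)) (s (m (t)) (p)) (r (t) (s (p) (p)) (t))))) (m (r (r (t) (h (t) (p)) (r (t) (p) (t))) (m (r (t) (s (p) (p)) (t))) (r (r (t) (p) (t)) (h (t) (p)) (t)))))
2. (s (m (r (r (r (t) (p) (t)) (m (t)) (r (t) (p) (t))) (p) (r (r (t) (p) (t)) (s (m (t)) (p)) (r (t) (s (p) (p)) (t))))) (m (r (r (t) (h (t) (p)) (r (t) (p) (t))) (m (r (t) (s (p) (p)) (t))) (r (r (t) (p) (t)) (h (t) (p)) (t)))))  →  (s (m (r (r (r (t) (p) (t)) (m (t)) (r (t) (p) (t))) (p) (r (r (t) (p) (t)) (m (t)) (r (t) (s (p) (p)) (t))))) (m (r (r (t) (h (t) (p)) (r (t) (p) (t))) (m (r (t) (s (p) (p)) (t))) (r (r (t) (p) (t)) (h (t) (p)) (t)))))
3. (s (m (r (r (r (t) (p) (t)) (m (t)) (r (t) (p) (t))) (p) (r (r (t) (p) (t)) (m (t)) (r (t) (s (p) (p)) (t))))) (m (r (r (t) (h (t) (p)) (r (t) (p) (t))) (m (r (t) (s (p) (p)) (t))) (r (r (t) (p) (t)) (h (t) (p)) (t)))))  →  (s (m (r (r (r (t) (p) (t)) (m (t)) (r (t) (p) (t))) (p) (r (r (t) (p) (t)) (m (t)) (r (t) (p) (t))))) (m (r (r (t) (h (t) (p)) (r (t) (p) (t))) (m (r (t) (s (p) (p)) (t))) (r (r (t) (p) (t)) (h (t) (p)) (t)))))
4. (s (m (r (r (r (t) (p) (t)) (m (t)) (r (t) (p) (t))) (p) (r (r (t) (p) (t)) (m (t)) (r (t) (p) (t))))) (m (r (r (t) (h (t) (p)) (r (t) (p) (t))) (m (r (t) (s (p) (p)) (t))) (r (r (t) (p) (t)) (h (t) (p)) (t)))))  →  (s (m (r (r (r (t) (p) (t)) (m (t)) (r (t) (p) (t))) (p) (r (r (t) (p) (t)) (m (t)) (r (t) (p) (t))))) (m (r (r (t) (h (t) (p)) (r (t) (p) (t))) (m (r (t) (p) (t))) (r (r (t) (p) (t)) (h (t) (p)) (t)))))
normal form: (s (m (r (r (r (t) (p) (t)) (m (t)) (r (t) (p) (t))) (p) (r (r (t) (p) (t)) (m (t)) (r (t) (p) (t))))) (m (r (r (t) (h (t) (p)) (r (t) (p) (t))) (m (r (t) (p) (t))) (r (r (t) (p) (t)) (h (t) (p)) (t)))))


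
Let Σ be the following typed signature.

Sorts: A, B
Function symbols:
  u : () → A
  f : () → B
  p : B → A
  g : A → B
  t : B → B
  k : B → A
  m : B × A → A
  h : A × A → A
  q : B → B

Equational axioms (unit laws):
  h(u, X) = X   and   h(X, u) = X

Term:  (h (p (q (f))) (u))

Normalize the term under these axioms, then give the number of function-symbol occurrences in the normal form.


size = 3

1. (h (p (q (f))) (u))  →  (p (q (f)))
normal form: (p (q (f)))


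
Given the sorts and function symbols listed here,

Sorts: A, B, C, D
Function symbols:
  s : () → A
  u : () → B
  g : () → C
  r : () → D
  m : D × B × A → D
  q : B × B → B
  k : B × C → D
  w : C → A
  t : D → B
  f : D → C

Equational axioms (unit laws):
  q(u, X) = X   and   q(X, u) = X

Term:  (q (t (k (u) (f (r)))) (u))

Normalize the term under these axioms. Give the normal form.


normal form = (t (k (u) (f (r))))

1. (q (t (k (u) (f (r)))) (u))  →  (t (k (u) (f (r))))


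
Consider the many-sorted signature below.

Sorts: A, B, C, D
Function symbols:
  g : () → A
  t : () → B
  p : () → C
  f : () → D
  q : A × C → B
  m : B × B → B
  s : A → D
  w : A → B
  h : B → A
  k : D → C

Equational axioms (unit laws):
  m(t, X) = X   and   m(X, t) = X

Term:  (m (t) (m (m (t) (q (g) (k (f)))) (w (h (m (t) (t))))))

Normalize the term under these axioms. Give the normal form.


1. (m (t) (m (m (t) (q (g) (k (f)))) (w (h (m (t) (t))))))  →  (m (m (t) (q (g) (k (f)))) (w (h (m (t) (t)))))
2. (m (m (t) (q (g) (k (f)))) (w (h (m (t) (t)))))  →  (m (q (g) (k (f))) (w (h (m (t) (t)))))
3. (m (q (g) (k (f))) (w (h (m (t) (t)))))  →  (m (q (g) (k (f))) (w (h (t))))

normal form = (m (q (g) (k (f))) (w (h (t))))


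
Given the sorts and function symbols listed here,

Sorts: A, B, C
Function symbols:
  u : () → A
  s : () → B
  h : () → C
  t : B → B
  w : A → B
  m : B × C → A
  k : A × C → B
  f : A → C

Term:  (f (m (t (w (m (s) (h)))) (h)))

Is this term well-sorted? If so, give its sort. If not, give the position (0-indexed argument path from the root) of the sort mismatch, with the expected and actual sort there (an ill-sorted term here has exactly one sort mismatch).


          (s) : B
          (h) : C
        (m (s) (h)) : A
      (w (m (s) (h))) : B
    (t (w (m (s) (h)))) : B
    (h) : C
  (m (t (w (m (s) (h)))) (h)) : A
(f (m (t (w (m (s) (h)))) (h))) : C

well-sorted; sort = C


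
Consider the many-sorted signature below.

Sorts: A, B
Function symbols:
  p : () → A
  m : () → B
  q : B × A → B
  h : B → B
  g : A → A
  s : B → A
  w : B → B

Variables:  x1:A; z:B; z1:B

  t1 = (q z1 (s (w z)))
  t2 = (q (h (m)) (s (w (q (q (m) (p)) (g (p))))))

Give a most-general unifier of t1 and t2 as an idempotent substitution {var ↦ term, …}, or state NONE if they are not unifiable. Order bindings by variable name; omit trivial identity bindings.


{z ↦ (q (q (m) (p)) (g (p))), z1 ↦ (h (m))}


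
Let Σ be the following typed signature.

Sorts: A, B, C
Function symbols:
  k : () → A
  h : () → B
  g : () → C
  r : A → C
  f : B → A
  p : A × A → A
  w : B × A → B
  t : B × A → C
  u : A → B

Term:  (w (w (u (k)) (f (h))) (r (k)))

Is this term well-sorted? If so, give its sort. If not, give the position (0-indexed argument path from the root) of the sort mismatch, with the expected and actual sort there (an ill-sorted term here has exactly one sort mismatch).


      (k) : A
    (u (k)) : B
      (h) : B
    (f (h)) : A
  (w (u (k)) (f (h))) : B
    (k) : A
  (r (k)) : C
(w (w (u (k)) (f (h))) (r (k))) : ✗ arg 1 at [1] has sort C, expected A

ill-sorted at position [1]: expected A, got C


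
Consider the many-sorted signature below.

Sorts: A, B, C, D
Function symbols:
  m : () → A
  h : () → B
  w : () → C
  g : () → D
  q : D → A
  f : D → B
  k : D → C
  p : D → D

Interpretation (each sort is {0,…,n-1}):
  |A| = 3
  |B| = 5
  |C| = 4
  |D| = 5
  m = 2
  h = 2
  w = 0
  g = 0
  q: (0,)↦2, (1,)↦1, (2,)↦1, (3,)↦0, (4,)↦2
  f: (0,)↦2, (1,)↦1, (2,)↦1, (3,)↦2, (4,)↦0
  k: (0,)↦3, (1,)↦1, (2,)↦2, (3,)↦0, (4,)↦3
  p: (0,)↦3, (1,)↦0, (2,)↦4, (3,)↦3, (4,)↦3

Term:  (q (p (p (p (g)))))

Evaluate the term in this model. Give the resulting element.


  g = 0
  (p (g)) = p(0,) = 3
  (p (p (g))) = p(3,) = 3
  (p (p (p (g)))) = p(3,) = 3
  (q (p (p (p (g))))) = q(3,) = 0

value = 0
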